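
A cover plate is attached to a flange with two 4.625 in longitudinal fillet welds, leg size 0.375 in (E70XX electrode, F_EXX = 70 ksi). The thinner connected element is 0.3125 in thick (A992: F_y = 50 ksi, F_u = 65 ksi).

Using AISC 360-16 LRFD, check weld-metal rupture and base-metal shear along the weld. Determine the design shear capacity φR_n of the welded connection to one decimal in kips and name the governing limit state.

77.3 kips (weld metal governs)

Weld metal: throat = 0.707×0.375 = 0.26513 in, L = 2×4.625 = 9.25 in. φR_n = 0.75 × 0.6 × 70 × 0.26513 × 9.25 = 77.3 kips.
Base metal shear (0.3125 in plate): yield φR_n = 1.0×0.6×50×0.3125×9.25 = 86.7 kips; rupture φR_n = 0.75×0.6×65×0.3125×9.25 = 84.6 kips; take 84.6 kips (rupture).
Governing: min(77.3, 84.6) = 77.3 kips → weld metal.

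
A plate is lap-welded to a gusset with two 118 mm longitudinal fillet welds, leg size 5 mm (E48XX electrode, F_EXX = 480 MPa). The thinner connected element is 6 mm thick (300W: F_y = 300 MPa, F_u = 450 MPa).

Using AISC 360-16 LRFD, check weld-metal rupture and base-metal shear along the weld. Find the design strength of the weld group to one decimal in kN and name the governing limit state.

180.2 kN (weld metal governs)

Weld metal: throat = 0.707×5 = 3.535 mm, L = 2×118 = 236 mm. φR_n = 0.75 × 0.6 × 480 × 3.535 × 236 = 180.2 kN.
Base metal shear (6 mm plate): yield φR_n = 1.0×0.6×300×6×236 = 254.9 kN; rupture φR_n = 0.75×0.6×450×6×236 = 286.7 kN; take 254.9 kN (yield).
Governing: min(180.2, 254.9) = 180.2 kN → weld metal.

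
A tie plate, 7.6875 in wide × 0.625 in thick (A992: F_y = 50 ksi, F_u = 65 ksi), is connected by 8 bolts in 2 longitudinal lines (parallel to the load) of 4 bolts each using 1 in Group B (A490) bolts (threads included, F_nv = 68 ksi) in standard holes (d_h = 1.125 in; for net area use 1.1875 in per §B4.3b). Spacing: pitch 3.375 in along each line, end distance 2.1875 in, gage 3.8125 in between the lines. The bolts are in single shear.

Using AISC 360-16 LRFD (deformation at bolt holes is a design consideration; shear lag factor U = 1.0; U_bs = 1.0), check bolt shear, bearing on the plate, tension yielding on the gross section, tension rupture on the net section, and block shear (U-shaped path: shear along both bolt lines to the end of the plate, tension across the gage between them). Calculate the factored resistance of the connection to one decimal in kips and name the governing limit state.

Bolt shear: A_b = π(1)²/4 = 0.7854 in². φR_n = 0.75 × 68 × 0.7854 × 8 × 1 = 320.4 kips.
Bearing (0.625 in plate, F_u = 65 ksi): end bolts L_c = 2.1875 − 1.125/2 = 1.625, R_n = min(1.2×1.625×0.625×65, 2.4×1×0.625×65) = 79.219 kips/bolt; interior L_c = 3.375 − 1.125 = 2.25, R_n = 97.5 kips/bolt. φR_n = 0.75 × (2×79.219 + 6×97.5) = 557.6 kips.
Tension yield (gross): A_g = 7.6875×0.625 = 4.8047 in². φR_n = 0.90 × 50 × 4.8047 = 216.2 kips.
Tension rupture (net): A_n = (7.6875 − 2×1.1875)×0.625 = 3.3203 in² (U = 1.0, A_e = A_n). φR_n = 0.75 × 65 × 3.3203 = 161.9 kips.
Block shear: shear path 2×[2.1875+3×3.375] = 2×12.3125 in, A_gv = 15.391, A_nv = 2×(12.3125 − 3.5×1.1875)×0.625 = 10.195 in²; tension across gage: (3.8125 − 1×1.1875)×0.625 = 1.6406 in². R_n = min(0.6×65×10.195, 0.6×50×15.391) + 1.0×65×1.6406 = min(397.61, 461.73) + 106.64 = 504.25 kips. φR_n = 0.75 × 504.25 = 378.2 kips.
Governing: min(320.4, 557.6, 216.2, 161.9, 378.2) = 161.9 kips → net-section rupture.

161.9 kips (net-section rupture governs)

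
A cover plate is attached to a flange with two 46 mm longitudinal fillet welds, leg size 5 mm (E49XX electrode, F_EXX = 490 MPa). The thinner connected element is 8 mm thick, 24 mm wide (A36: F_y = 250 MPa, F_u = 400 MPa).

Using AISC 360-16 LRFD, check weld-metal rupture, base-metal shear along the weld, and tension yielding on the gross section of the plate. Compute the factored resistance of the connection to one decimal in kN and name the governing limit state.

Weld metal: throat = 0.707×5 = 3.535 mm, L = 2×46 = 92 mm. φR_n = 0.75 × 0.6 × 490 × 3.535 × 92 = 71.7 kN.
Base metal shear (8 mm plate): yield φR_n = 1.0×0.6×250×8×92 = 110.4 kN; rupture φR_n = 0.75×0.6×400×8×92 = 132.5 kN; take 110.4 kN (yield).
Tension yield (gross): A_g = 24×8 = 192 mm². φR_n = 0.90 × 250 × 192 = 43.2 kN.
Governing: min(71.7, 110.4, 43.2) = 43.2 kN → gross-section yield.

43.2 kN (gross-section yield governs)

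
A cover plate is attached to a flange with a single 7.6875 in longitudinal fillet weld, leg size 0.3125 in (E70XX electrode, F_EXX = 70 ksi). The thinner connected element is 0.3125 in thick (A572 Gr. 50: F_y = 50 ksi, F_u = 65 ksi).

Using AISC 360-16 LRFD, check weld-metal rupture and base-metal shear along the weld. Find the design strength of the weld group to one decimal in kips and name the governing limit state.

Weld metal: throat = 0.707×0.3125 = 0.22094 in, L = 7.6875 in. φR_n = 0.75 × 0.6 × 70 × 0.22094 × 7.6875 = 53.5 kips.
Base metal shear (0.3125 in plate): yield φR_n = 1.0×0.6×50×0.3125×7.6875 = 72.1 kips; rupture φR_n = 0.75×0.6×65×0.3125×7.6875 = 70.3 kips; take 70.3 kips (rupture).
Governing: min(53.5, 70.3) = 53.5 kips → weld metal.

53.5 kips (weld metal governs)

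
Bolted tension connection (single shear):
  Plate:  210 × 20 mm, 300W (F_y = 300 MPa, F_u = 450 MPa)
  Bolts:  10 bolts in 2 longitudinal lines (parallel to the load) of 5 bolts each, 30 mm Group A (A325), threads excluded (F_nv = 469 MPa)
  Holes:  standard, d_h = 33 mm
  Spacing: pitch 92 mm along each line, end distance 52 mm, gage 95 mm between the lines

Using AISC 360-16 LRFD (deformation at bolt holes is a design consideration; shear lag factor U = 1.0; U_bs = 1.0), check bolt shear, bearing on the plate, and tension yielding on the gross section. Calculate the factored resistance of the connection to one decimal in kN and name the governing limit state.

1134.0 kN (gross-section yield governs)

Bolt shear: A_b = π(30)²/4 = 706.86 mm². φR_n = 0.75 × 469 × 706.86 × 10 × 1 = 2486.4 kN.
Bearing (20 mm plate, F_u = 450 MPa): end bolts L_c = 52 − 33/2 = 35.5, R_n = min(1.2×35.5×20×450, 2.4×30×20×450) = 383.4 kN/bolt; interior L_c = 92 − 33 = 59, R_n = 637.2 kN/bolt. φR_n = 0.75 × (2×383.4 + 8×637.2) = 4398.3 kN.
Tension yield (gross): A_g = 210×20 = 4200 mm². φR_n = 0.90 × 300 × 4200 = 1134.0 kN.
Governing: min(2486.4, 4398.3, 1134.0) = 1134.0 kN → gross-section yield.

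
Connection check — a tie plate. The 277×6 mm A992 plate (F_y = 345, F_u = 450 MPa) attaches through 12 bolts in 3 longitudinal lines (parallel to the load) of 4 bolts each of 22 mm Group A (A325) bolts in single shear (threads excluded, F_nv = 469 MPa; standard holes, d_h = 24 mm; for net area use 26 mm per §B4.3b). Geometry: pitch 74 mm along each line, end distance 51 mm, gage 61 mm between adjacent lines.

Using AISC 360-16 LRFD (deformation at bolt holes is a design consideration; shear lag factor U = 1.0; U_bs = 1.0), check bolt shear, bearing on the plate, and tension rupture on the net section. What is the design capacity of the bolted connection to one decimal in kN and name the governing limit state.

Bolt shear: A_b = π(22)²/4 = 380.13 mm². φR_n = 0.75 × 469 × 380.13 × 12 × 1 = 1604.5 kN.
Bearing (6 mm plate, F_u = 450 MPa): end bolts L_c = 51 − 24/2 = 39, R_n = min(1.2×39×6×450, 2.4×22×6×450) = 126.36 kN/bolt; interior L_c = 74 − 24 = 50, R_n = 142.56 kN/bolt. φR_n = 0.75 × (3×126.36 + 9×142.56) = 1246.6 kN.
Tension rupture (net): A_n = (277 − 3×26)×6 = 1194 mm² (U = 1.0, A_e = A_n). φR_n = 0.75 × 450 × 1194 = 403.0 kN.
Governing: min(1604.5, 1246.6, 403.0) = 403.0 kN → net-section rupture.

403.0 kN (net-section rupture governs)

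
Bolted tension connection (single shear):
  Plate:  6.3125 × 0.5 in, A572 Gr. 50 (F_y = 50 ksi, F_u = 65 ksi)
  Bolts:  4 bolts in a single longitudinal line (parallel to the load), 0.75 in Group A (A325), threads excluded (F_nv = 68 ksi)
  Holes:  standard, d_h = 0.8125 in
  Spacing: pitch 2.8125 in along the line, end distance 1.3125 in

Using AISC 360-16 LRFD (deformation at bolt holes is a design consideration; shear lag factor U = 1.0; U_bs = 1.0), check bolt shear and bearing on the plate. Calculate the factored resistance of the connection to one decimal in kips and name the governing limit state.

Bolt shear: A_b = π(0.75)²/4 = 0.44179 in². φR_n = 0.75 × 68 × 0.44179 × 4 × 1 = 90.1 kips.
Bearing (0.5 in plate, F_u = 65 ksi): end bolts L_c = 1.3125 − 0.8125/2 = 0.90625, R_n = min(1.2×0.90625×0.5×65, 2.4×0.75×0.5×65) = 35.344 kips/bolt; interior L_c = 2.8125 − 0.8125 = 2, R_n = 58.5 kips/bolt. φR_n = 0.75 × (1×35.344 + 3×58.5) = 158.1 kips.
Governing: min(90.1, 158.1) = 90.1 kips → bolt shear.

90.1 kips (bolt shear governs)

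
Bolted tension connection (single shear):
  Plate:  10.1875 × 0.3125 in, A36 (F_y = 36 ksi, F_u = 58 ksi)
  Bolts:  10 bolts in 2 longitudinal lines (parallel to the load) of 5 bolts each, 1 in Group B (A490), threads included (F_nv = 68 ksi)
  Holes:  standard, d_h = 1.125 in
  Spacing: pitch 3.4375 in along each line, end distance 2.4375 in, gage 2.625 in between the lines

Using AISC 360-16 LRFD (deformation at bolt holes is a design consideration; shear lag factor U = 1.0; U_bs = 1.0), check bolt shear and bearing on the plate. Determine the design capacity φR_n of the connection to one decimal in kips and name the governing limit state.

322.2 kips (bearing governs)

Bolt shear: A_b = π(1)²/4 = 0.7854 in². φR_n = 0.75 × 68 × 0.7854 × 10 × 1 = 400.6 kips.
Bearing (0.3125 in plate, F_u = 58 ksi): end bolts L_c = 2.4375 − 1.125/2 = 1.875, R_n = min(1.2×1.875×0.3125×58, 2.4×1×0.3125×58) = 40.781 kips/bolt; interior L_c = 3.4375 − 1.125 = 2.3125, R_n = 43.5 kips/bolt. φR_n = 0.75 × (2×40.781 + 8×43.5) = 322.2 kips.
Governing: min(400.6, 322.2) = 322.2 kips → bearing.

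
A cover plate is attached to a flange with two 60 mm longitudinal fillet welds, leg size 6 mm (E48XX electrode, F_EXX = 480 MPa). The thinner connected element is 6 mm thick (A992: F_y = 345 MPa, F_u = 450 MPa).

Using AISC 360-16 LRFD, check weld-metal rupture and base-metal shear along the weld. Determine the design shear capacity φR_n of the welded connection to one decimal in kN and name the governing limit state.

Weld metal: throat = 0.707×6 = 4.242 mm, L = 2×60 = 120 mm. φR_n = 0.75 × 0.6 × 480 × 4.242 × 120 = 110.0 kN.
Base metal shear (6 mm plate): yield φR_n = 1.0×0.6×345×6×120 = 149.0 kN; rupture φR_n = 0.75×0.6×450×6×120 = 145.8 kN; take 145.8 kN (rupture).
Governing: min(110.0, 145.8) = 110.0 kN → weld metal.

110.0 kN (weld metal governs)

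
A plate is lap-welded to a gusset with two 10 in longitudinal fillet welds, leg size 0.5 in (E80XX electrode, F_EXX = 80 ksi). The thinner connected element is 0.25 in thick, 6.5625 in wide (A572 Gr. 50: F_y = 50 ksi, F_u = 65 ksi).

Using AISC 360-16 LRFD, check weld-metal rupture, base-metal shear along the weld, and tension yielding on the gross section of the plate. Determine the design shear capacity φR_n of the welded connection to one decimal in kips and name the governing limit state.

Weld metal: throat = 0.707×0.5 = 0.3535 in, L = 2×10 = 20 in. φR_n = 0.75 × 0.6 × 80 × 0.3535 × 20 = 254.5 kips.
Base metal shear (0.25 in plate): yield φR_n = 1.0×0.6×50×0.25×20 = 150.0 kips; rupture φR_n = 0.75×0.6×65×0.25×20 = 146.3 kips; take 146.3 kips (rupture).
Tension yield (gross): A_g = 6.5625×0.25 = 1.6406 in². φR_n = 0.90 × 50 × 1.6406 = 73.8 kips.
Governing: min(254.5, 146.3, 73.8) = 73.8 kips → gross-section yield.

73.8 kips (gross-section yield governs)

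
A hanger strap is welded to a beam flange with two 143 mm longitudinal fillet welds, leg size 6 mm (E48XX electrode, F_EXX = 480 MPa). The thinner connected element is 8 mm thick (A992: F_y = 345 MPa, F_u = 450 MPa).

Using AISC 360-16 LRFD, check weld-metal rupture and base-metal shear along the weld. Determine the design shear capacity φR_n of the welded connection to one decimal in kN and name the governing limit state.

262.1 kN (weld metal governs)

Weld metal: throat = 0.707×6 = 4.242 mm, L = 2×143 = 286 mm. φR_n = 0.75 × 0.6 × 480 × 4.242 × 286 = 262.1 kN.
Base metal shear (8 mm plate): yield φR_n = 1.0×0.6×345×8×286 = 473.6 kN; rupture φR_n = 0.75×0.6×450×8×286 = 463.3 kN; take 463.3 kN (rupture).
Governing: min(262.1, 463.3) = 262.1 kN → weld metal.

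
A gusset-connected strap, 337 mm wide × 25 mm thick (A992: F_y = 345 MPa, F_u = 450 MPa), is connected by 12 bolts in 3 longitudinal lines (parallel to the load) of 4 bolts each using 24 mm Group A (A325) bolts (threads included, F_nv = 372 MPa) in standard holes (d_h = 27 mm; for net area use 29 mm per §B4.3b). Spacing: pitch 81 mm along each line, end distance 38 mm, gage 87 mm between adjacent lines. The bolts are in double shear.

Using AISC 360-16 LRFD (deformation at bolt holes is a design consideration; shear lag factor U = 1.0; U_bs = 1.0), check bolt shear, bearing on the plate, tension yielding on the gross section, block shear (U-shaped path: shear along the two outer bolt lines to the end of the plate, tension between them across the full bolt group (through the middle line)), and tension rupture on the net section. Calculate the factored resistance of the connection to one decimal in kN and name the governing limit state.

Bolt shear: A_b = π(24)²/4 = 452.39 mm². φR_n = 0.75 × 372 × 452.39 × 12 × 2 = 3029.2 kN.
Bearing (25 mm plate, F_u = 450 MPa): end bolts L_c = 38 − 27/2 = 24.5, R_n = min(1.2×24.5×25×450, 2.4×24×25×450) = 330.75 kN/bolt; interior L_c = 81 − 27 = 54, R_n = 648 kN/bolt. φR_n = 0.75 × (3×330.75 + 9×648) = 5118.2 kN.
Tension yield (gross): A_g = 337×25 = 8425 mm². φR_n = 0.90 × 345 × 8425 = 2616.0 kN.
Block shear: shear path 2×[38+3×81] = 2×281 mm, A_gv = 14050, A_nv = 2×(281 − 3.5×29)×25 = 8975 mm²; tension across gage: (174 − 2×29)×25 = 2900 mm². R_n = min(0.6×450×8975, 0.6×345×14050) + 1.0×450×2900 = min(2423.3, 2908.4) + 1305 = 3728.3 kN. φR_n = 0.75 × 3728.3 = 2796.2 kN.
Tension rupture (net): A_n = (337 − 3×29)×25 = 6250 mm² (U = 1.0, A_e = A_n). φR_n = 0.75 × 450 × 6250 = 2109.4 kN.
Governing: min(3029.2, 5118.2, 2616.0, 2796.2, 2109.4) = 2109.4 kN → net-section rupture.

2109.4 kN (net-section rupture governs)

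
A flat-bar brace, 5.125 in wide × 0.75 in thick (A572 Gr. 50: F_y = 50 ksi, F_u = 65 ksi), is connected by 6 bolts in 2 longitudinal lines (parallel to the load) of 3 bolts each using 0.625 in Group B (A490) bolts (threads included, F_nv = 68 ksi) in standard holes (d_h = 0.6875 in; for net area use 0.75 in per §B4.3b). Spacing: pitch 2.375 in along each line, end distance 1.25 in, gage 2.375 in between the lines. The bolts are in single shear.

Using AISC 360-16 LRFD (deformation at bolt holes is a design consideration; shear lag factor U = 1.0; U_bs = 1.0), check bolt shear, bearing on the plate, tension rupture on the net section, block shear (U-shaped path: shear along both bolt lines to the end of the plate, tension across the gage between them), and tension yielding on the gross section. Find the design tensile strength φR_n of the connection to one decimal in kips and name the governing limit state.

93.9 kips (bolt shear governs)

Bolt shear: A_b = π(0.625)²/4 = 0.3068 in². φR_n = 0.75 × 68 × 0.3068 × 6 × 1 = 93.9 kips.
Bearing (0.75 in plate, F_u = 65 ksi): end bolts L_c = 1.25 − 0.6875/2 = 0.90625, R_n = min(1.2×0.90625×0.75×65, 2.4×0.625×0.75×65) = 53.016 kips/bolt; interior L_c = 2.375 − 0.6875 = 1.6875, R_n = 73.125 kips/bolt. φR_n = 0.75 × (2×53.016 + 4×73.125) = 298.9 kips.
Tension rupture (net): A_n = (5.125 − 2×0.75)×0.75 = 2.7188 in² (U = 1.0, A_e = A_n). φR_n = 0.75 × 65 × 2.7188 = 132.5 kips.
Block shear: shear path 2×[1.25+2×2.375] = 2×6 in, A_gv = 9, A_nv = 2×(6 − 2.5×0.75)×0.75 = 6.1875 in²; tension across gage: (2.375 − 1×0.75)×0.75 = 1.2188 in². R_n = min(0.6×65×6.1875, 0.6×50×9) + 1.0×65×1.2188 = min(241.31, 270) + 79.222 = 320.53 kips. φR_n = 0.75 × 320.53 = 240.4 kips.
Tension yield (gross): A_g = 5.125×0.75 = 3.8438 in². φR_n = 0.90 × 50 × 3.8438 = 173.0 kips.
Governing: min(93.9, 298.9, 132.5, 240.4, 173.0) = 93.9 kips → bolt shear.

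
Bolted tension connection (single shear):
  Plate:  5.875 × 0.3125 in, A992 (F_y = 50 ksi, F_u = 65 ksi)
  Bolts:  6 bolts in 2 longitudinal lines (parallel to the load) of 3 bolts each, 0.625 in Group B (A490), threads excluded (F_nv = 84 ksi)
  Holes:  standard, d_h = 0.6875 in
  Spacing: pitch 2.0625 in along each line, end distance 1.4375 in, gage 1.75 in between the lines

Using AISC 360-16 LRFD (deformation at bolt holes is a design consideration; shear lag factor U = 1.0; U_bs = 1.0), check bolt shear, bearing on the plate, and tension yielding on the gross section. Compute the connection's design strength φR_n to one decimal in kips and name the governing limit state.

Bolt shear: A_b = π(0.625)²/4 = 0.3068 in². φR_n = 0.75 × 84 × 0.3068 × 6 × 1 = 116.0 kips.
Bearing (0.3125 in plate, F_u = 65 ksi): end bolts L_c = 1.4375 − 0.6875/2 = 1.09375, R_n = min(1.2×1.09375×0.3125×65, 2.4×0.625×0.3125×65) = 26.66 kips/bolt; interior L_c = 2.0625 − 0.6875 = 1.375, R_n = 30.469 kips/bolt. φR_n = 0.75 × (2×26.66 + 4×30.469) = 131.4 kips.
Tension yield (gross): A_g = 5.875×0.3125 = 1.8359 in². φR_n = 0.90 × 50 × 1.8359 = 82.6 kips.
Governing: min(116.0, 131.4, 82.6) = 82.6 kips → gross-section yield.

82.6 kips (gross-section yield governs)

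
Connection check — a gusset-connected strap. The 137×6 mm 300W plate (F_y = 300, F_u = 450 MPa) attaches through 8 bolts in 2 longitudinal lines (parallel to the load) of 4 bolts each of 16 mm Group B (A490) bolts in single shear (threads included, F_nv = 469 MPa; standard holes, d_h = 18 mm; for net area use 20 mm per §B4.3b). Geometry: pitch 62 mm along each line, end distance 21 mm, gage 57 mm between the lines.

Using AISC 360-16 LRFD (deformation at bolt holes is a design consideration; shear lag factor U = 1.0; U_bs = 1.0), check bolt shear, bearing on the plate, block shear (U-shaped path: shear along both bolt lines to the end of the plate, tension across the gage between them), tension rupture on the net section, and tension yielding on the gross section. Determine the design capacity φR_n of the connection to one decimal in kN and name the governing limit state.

196.4 kN (net-section rupture governs)

Bolt shear: A_b = π(16)²/4 = 201.06 mm². φR_n = 0.75 × 469 × 201.06 × 8 × 1 = 565.8 kN.
Bearing (6 mm plate, F_u = 450 MPa): end bolts L_c = 21 − 18/2 = 12, R_n = min(1.2×12×6×450, 2.4×16×6×450) = 38.88 kN/bolt; interior L_c = 62 − 18 = 44, R_n = 103.68 kN/bolt. φR_n = 0.75 × (2×38.88 + 6×103.68) = 524.9 kN.
Block shear: shear path 2×[21+3×62] = 2×207 mm, A_gv = 2484, A_nv = 2×(207 − 3.5×20)×6 = 1644 mm²; tension across gage: (57 − 1×20)×6 = 222 mm². R_n = min(0.6×450×1644, 0.6×300×2484) + 1.0×450×222 = min(443.88, 447.12) + 99.9 = 543.78 kN. φR_n = 0.75 × 543.78 = 407.8 kN.
Tension rupture (net): A_n = (137 − 2×20)×6 = 582 mm² (U = 1.0, A_e = A_n). φR_n = 0.75 × 450 × 582 = 196.4 kN.
Tension yield (gross): A_g = 137×6 = 822 mm². φR_n = 0.90 × 300 × 822 = 221.9 kN.
Governing: min(565.8, 524.9, 407.8, 196.4, 221.9) = 196.4 kN → net-section rupture.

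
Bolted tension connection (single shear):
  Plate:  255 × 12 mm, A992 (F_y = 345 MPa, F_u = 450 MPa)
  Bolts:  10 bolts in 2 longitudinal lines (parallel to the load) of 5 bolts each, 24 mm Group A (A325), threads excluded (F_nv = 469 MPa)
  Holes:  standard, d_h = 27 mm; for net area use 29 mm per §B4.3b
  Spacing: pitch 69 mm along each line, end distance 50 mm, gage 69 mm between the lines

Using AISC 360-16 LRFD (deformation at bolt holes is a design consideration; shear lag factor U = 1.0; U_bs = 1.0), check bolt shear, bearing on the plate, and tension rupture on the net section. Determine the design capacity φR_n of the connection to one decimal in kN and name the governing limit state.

797.9 kN (net-section rupture governs)

Bolt shear: A_b = π(24)²/4 = 452.39 mm². φR_n = 0.75 × 469 × 452.39 × 10 × 1 = 1591.3 kN.
Bearing (12 mm plate, F_u = 450 MPa): end bolts L_c = 50 − 27/2 = 36.5, R_n = min(1.2×36.5×12×450, 2.4×24×12×450) = 236.52 kN/bolt; interior L_c = 69 − 27 = 42, R_n = 272.16 kN/bolt. φR_n = 0.75 × (2×236.52 + 8×272.16) = 1987.7 kN.
Tension rupture (net): A_n = (255 − 2×29)×12 = 2364 mm² (U = 1.0, A_e = A_n). φR_n = 0.75 × 450 × 2364 = 797.9 kN.
Governing: min(1591.3, 1987.7, 797.9) = 797.9 kN → net-section rupture.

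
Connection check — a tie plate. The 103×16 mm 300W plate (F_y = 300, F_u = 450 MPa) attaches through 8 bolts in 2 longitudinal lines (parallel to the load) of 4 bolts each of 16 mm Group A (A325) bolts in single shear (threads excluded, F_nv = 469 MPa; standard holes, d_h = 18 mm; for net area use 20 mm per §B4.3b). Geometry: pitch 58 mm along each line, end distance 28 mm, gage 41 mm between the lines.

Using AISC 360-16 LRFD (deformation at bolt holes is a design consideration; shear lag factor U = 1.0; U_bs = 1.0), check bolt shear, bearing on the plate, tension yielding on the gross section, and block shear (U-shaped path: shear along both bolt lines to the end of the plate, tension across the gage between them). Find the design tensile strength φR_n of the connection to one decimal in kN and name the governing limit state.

445.0 kN (gross-section yield governs)

Bolt shear: A_b = π(16)²/4 = 201.06 mm². φR_n = 0.75 × 469 × 201.06 × 8 × 1 = 565.8 kN.
Bearing (16 mm plate, F_u = 450 MPa): end bolts L_c = 28 − 18/2 = 19, R_n = min(1.2×19×16×450, 2.4×16×16×450) = 164.16 kN/bolt; interior L_c = 58 − 18 = 40, R_n = 276.48 kN/bolt. φR_n = 0.75 × (2×164.16 + 6×276.48) = 1490.4 kN.
Tension yield (gross): A_g = 103×16 = 1648 mm². φR_n = 0.90 × 300 × 1648 = 445.0 kN.
Block shear: shear path 2×[28+3×58] = 2×202 mm, A_gv = 6464, A_nv = 2×(202 − 3.5×20)×16 = 4224 mm²; tension across gage: (41 − 1×20)×16 = 336 mm². R_n = min(0.6×450×4224, 0.6×300×6464) + 1.0×450×336 = min(1140.5, 1163.5) + 151.2 = 1291.7 kN. φR_n = 0.75 × 1291.7 = 968.8 kN.
Governing: min(565.8, 1490.4, 445.0, 968.8) = 445.0 kN → gross-section yield.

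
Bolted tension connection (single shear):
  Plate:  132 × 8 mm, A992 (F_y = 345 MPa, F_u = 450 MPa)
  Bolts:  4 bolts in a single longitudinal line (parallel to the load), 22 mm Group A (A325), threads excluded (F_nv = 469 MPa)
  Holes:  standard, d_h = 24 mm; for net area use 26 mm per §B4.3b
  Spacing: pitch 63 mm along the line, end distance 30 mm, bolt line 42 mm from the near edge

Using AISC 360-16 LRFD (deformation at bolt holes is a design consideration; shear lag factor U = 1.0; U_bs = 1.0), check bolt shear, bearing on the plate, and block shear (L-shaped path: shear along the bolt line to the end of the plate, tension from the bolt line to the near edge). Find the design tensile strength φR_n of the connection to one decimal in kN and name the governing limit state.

Bolt shear: A_b = π(22)²/4 = 380.13 mm². φR_n = 0.75 × 469 × 380.13 × 4 × 1 = 534.8 kN.
Bearing (8 mm plate, F_u = 450 MPa): end bolts L_c = 30 − 24/2 = 18, R_n = min(1.2×18×8×450, 2.4×22×8×450) = 77.76 kN/bolt; interior L_c = 63 − 24 = 39, R_n = 168.48 kN/bolt. φR_n = 0.75 × (1×77.76 + 3×168.48) = 437.4 kN.
Block shear: shear path 1×[30+3×63] = 1×219 mm, A_gv = 1752, A_nv = 1×(219 − 3.5×26)×8 = 1024 mm²; tension to near edge: (42 − 0.5×26)×8 = 232 mm². R_n = min(0.6×450×1024, 0.6×345×1752) + 1.0×450×232 = min(276.48, 362.66) + 104.4 = 380.88 kN. φR_n = 0.75 × 380.88 = 285.7 kN.
Governing: min(534.8, 437.4, 285.7) = 285.7 kN → block shear.

285.7 kN (block shear governs)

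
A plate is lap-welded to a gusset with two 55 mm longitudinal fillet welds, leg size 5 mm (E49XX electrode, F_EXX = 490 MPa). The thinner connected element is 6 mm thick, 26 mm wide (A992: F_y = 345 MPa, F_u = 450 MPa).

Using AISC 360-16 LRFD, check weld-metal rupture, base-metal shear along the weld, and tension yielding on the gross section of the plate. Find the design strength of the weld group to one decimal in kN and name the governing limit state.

Weld metal: throat = 0.707×5 = 3.535 mm, L = 2×55 = 110 mm. φR_n = 0.75 × 0.6 × 490 × 3.535 × 110 = 85.7 kN.
Base metal shear (6 mm plate): yield φR_n = 1.0×0.6×345×6×110 = 136.6 kN; rupture φR_n = 0.75×0.6×450×6×110 = 133.7 kN; take 133.7 kN (rupture).
Tension yield (gross): A_g = 26×6 = 156 mm². φR_n = 0.90 × 345 × 156 = 48.4 kN.
Governing: min(85.7, 133.7, 48.4) = 48.4 kN → gross-section yield.

48.4 kN (gross-section yield governs)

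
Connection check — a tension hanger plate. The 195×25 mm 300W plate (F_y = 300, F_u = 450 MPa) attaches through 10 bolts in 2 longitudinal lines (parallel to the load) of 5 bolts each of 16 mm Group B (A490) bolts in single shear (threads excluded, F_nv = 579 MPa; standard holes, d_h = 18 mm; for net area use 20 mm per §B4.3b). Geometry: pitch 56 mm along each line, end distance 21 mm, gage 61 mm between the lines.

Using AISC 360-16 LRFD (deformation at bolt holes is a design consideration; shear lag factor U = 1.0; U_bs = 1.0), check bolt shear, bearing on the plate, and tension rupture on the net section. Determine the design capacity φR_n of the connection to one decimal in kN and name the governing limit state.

Bolt shear: A_b = π(16)²/4 = 201.06 mm². φR_n = 0.75 × 579 × 201.06 × 10 × 1 = 873.1 kN.
Bearing (25 mm plate, F_u = 450 MPa): end bolts L_c = 21 − 18/2 = 12, R_n = min(1.2×12×25×450, 2.4×16×25×450) = 162 kN/bolt; interior L_c = 56 − 18 = 38, R_n = 432 kN/bolt. φR_n = 0.75 × (2×162 + 8×432) = 2835.0 kN.
Tension rupture (net): A_n = (195 − 2×20)×25 = 3875 mm² (U = 1.0, A_e = A_n). φR_n = 0.75 × 450 × 3875 = 1307.8 kN.
Governing: min(873.1, 2835.0, 1307.8) = 873.1 kN → bolt shear.

873.1 kN (bolt shear governs)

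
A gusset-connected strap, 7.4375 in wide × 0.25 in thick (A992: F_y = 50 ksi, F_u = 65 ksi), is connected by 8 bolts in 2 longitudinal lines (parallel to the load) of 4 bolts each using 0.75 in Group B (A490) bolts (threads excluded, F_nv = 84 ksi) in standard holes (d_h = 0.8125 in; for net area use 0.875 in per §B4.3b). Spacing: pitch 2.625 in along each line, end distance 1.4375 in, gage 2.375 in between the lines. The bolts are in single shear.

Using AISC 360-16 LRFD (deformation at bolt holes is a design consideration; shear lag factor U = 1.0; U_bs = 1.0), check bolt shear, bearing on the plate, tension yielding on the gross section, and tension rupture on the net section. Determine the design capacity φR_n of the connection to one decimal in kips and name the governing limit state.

Bolt shear: A_b = π(0.75)²/4 = 0.44179 in². φR_n = 0.75 × 84 × 0.44179 × 8 × 1 = 222.7 kips.
Bearing (0.25 in plate, F_u = 65 ksi): end bolts L_c = 1.4375 − 0.8125/2 = 1.03125, R_n = min(1.2×1.03125×0.25×65, 2.4×0.75×0.25×65) = 20.109 kips/bolt; interior L_c = 2.625 − 0.8125 = 1.8125, R_n = 29.25 kips/bolt. φR_n = 0.75 × (2×20.109 + 6×29.25) = 161.8 kips.
Tension yield (gross): A_g = 7.4375×0.25 = 1.8594 in². φR_n = 0.90 × 50 × 1.8594 = 83.7 kips.
Tension rupture (net): A_n = (7.4375 − 2×0.875)×0.25 = 1.4219 in² (U = 1.0, A_e = A_n). φR_n = 0.75 × 65 × 1.4219 = 69.3 kips.
Governing: min(222.7, 161.8, 83.7, 69.3) = 69.3 kips → net-section rupture.

69.3 kips (net-section rupture governs)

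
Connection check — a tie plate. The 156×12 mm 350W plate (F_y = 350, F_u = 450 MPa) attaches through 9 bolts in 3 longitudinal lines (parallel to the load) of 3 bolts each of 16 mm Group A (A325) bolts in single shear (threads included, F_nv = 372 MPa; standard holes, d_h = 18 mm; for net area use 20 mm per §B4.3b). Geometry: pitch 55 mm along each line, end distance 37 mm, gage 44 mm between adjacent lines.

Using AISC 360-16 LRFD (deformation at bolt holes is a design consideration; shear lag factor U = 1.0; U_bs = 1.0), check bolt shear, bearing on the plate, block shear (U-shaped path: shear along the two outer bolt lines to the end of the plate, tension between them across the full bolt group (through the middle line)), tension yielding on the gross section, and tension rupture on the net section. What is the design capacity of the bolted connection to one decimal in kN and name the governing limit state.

388.8 kN (net-section rupture governs)

Bolt shear: A_b = π(16)²/4 = 201.06 mm². φR_n = 0.75 × 372 × 201.06 × 9 × 1 = 504.9 kN.
Bearing (12 mm plate, F_u = 450 MPa): end bolts L_c = 37 − 18/2 = 28, R_n = min(1.2×28×12×450, 2.4×16×12×450) = 181.44 kN/bolt; interior L_c = 55 − 18 = 37, R_n = 207.36 kN/bolt. φR_n = 0.75 × (3×181.44 + 6×207.36) = 1341.4 kN.
Block shear: shear path 2×[37+2×55] = 2×147 mm, A_gv = 3528, A_nv = 2×(147 − 2.5×20)×12 = 2328 mm²; tension across gage: (88 − 2×20)×12 = 576 mm². R_n = min(0.6×450×2328, 0.6×350×3528) + 1.0×450×576 = min(628.56, 740.88) + 259.2 = 887.76 kN. φR_n = 0.75 × 887.76 = 665.8 kN.
Tension yield (gross): A_g = 156×12 = 1872 mm². φR_n = 0.90 × 350 × 1872 = 589.7 kN.
Tension rupture (net): A_n = (156 − 3×20)×12 = 1152 mm² (U = 1.0, A_e = A_n). φR_n = 0.75 × 450 × 1152 = 388.8 kN.
Governing: min(504.9, 1341.4, 665.8, 589.7, 388.8) = 388.8 kN → net-section rupture.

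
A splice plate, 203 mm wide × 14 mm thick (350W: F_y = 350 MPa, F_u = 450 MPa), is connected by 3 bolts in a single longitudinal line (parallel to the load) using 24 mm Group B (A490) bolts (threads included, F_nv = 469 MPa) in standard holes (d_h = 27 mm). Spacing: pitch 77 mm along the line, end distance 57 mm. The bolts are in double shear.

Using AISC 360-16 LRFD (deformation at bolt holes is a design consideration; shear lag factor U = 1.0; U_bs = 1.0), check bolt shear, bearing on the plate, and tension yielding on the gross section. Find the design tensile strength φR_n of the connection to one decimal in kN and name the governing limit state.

791.0 kN (bearing governs)

Bolt shear: A_b = π(24)²/4 = 452.39 mm². φR_n = 0.75 × 469 × 452.39 × 3 × 2 = 954.8 kN.
Bearing (14 mm plate, F_u = 450 MPa): end bolts L_c = 57 − 27/2 = 43.5, R_n = min(1.2×43.5×14×450, 2.4×24×14×450) = 328.86 kN/bolt; interior L_c = 77 − 27 = 50, R_n = 362.88 kN/bolt. φR_n = 0.75 × (1×328.86 + 2×362.88) = 791.0 kN.
Tension yield (gross): A_g = 203×14 = 2842 mm². φR_n = 0.90 × 350 × 2842 = 895.2 kN.
Governing: min(954.8, 791.0, 895.2) = 791.0 kN → bearing.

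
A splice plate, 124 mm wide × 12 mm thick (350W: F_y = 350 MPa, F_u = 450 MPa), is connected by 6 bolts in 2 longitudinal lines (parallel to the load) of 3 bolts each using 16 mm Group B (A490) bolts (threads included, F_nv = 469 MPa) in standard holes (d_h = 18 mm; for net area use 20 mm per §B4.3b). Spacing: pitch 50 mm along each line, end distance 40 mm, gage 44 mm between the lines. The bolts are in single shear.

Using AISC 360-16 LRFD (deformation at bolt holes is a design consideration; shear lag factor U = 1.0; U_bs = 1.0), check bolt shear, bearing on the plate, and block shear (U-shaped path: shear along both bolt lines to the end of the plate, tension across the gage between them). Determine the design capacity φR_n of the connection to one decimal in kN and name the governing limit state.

Bolt shear: A_b = π(16)²/4 = 201.06 mm². φR_n = 0.75 × 469 × 201.06 × 6 × 1 = 424.3 kN.
Bearing (12 mm plate, F_u = 450 MPa): end bolts L_c = 40 − 18/2 = 31, R_n = min(1.2×31×12×450, 2.4×16×12×450) = 200.88 kN/bolt; interior L_c = 50 − 18 = 32, R_n = 207.36 kN/bolt. φR_n = 0.75 × (2×200.88 + 4×207.36) = 923.4 kN.
Block shear: shear path 2×[40+2×50] = 2×140 mm, A_gv = 3360, A_nv = 2×(140 − 2.5×20)×12 = 2160 mm²; tension across gage: (44 − 1×20)×12 = 288 mm². R_n = min(0.6×450×2160, 0.6×350×3360) + 1.0×450×288 = min(583.2, 705.6) + 129.6 = 712.8 kN. φR_n = 0.75 × 712.8 = 534.6 kN.
Governing: min(424.3, 923.4, 534.6) = 424.3 kN → bolt shear.

424.3 kN (bolt shear governs)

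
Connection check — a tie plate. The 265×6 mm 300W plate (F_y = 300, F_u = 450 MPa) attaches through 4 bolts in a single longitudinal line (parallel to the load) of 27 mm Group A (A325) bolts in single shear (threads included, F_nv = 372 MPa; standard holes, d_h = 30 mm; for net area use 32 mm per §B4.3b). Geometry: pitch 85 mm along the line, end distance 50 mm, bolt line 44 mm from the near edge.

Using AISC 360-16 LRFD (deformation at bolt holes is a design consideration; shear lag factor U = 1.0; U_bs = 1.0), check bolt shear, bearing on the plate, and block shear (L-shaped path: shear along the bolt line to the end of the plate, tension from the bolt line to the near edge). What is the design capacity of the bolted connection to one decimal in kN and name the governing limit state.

291.2 kN (block shear governs)

Bolt shear: A_b = π(27)²/4 = 572.56 mm². φR_n = 0.75 × 372 × 572.56 × 4 × 1 = 639.0 kN.
Bearing (6 mm plate, F_u = 450 MPa): end bolts L_c = 50 − 30/2 = 35, R_n = min(1.2×35×6×450, 2.4×27×6×450) = 113.4 kN/bolt; interior L_c = 85 − 30 = 55, R_n = 174.96 kN/bolt. φR_n = 0.75 × (1×113.4 + 3×174.96) = 478.7 kN.
Block shear: shear path 1×[50+3×85] = 1×305 mm, A_gv = 1830, A_nv = 1×(305 − 3.5×32)×6 = 1158 mm²; tension to near edge: (44 − 0.5×32)×6 = 168 mm². R_n = min(0.6×450×1158, 0.6×300×1830) + 1.0×450×168 = min(312.66, 329.4) + 75.6 = 388.26 kN. φR_n = 0.75 × 388.26 = 291.2 kN.
Governing: min(639.0, 478.7, 291.2) = 291.2 kN → block shear.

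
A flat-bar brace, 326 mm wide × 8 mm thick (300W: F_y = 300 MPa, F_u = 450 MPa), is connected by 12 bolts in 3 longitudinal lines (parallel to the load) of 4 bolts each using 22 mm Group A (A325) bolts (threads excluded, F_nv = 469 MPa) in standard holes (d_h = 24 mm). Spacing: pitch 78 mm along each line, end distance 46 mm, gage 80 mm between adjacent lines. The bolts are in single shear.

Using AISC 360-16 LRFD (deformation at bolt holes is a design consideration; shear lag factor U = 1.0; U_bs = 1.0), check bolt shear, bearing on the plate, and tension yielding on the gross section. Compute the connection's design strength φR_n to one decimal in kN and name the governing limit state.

704.2 kN (gross-section yield governs)

Bolt shear: A_b = π(22)²/4 = 380.13 mm². φR_n = 0.75 × 469 × 380.13 × 12 × 1 = 1604.5 kN.
Bearing (8 mm plate, F_u = 450 MPa): end bolts L_c = 46 − 24/2 = 34, R_n = min(1.2×34×8×450, 2.4×22×8×450) = 146.88 kN/bolt; interior L_c = 78 − 24 = 54, R_n = 190.08 kN/bolt. φR_n = 0.75 × (3×146.88 + 9×190.08) = 1613.5 kN.
Tension yield (gross): A_g = 326×8 = 2608 mm². φR_n = 0.90 × 300 × 2608 = 704.2 kN.
Governing: min(1604.5, 1613.5, 704.2) = 704.2 kN → gross-section yield.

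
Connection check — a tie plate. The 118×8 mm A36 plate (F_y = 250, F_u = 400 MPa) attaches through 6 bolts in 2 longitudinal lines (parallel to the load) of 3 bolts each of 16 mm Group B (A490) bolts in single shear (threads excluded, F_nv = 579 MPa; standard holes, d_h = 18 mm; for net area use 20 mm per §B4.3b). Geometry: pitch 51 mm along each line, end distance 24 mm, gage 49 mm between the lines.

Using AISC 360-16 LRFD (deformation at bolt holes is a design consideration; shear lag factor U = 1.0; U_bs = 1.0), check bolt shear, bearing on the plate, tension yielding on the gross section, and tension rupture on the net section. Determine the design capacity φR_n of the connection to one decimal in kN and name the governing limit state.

Bolt shear: A_b = π(16)²/4 = 201.06 mm². φR_n = 0.75 × 579 × 201.06 × 6 × 1 = 523.9 kN.
Bearing (8 mm plate, F_u = 400 MPa): end bolts L_c = 24 − 18/2 = 15, R_n = min(1.2×15×8×400, 2.4×16×8×400) = 57.6 kN/bolt; interior L_c = 51 − 18 = 33, R_n = 122.88 kN/bolt. φR_n = 0.75 × (2×57.6 + 4×122.88) = 455.0 kN.
Tension yield (gross): A_g = 118×8 = 944 mm². φR_n = 0.90 × 250 × 944 = 212.4 kN.
Tension rupture (net): A_n = (118 − 2×20)×8 = 624 mm² (U = 1.0, A_e = A_n). φR_n = 0.75 × 400 × 624 = 187.2 kN.
Governing: min(523.9, 455.0, 212.4, 187.2) = 187.2 kN → net-section rupture.

187.2 kN (net-section rupture governs)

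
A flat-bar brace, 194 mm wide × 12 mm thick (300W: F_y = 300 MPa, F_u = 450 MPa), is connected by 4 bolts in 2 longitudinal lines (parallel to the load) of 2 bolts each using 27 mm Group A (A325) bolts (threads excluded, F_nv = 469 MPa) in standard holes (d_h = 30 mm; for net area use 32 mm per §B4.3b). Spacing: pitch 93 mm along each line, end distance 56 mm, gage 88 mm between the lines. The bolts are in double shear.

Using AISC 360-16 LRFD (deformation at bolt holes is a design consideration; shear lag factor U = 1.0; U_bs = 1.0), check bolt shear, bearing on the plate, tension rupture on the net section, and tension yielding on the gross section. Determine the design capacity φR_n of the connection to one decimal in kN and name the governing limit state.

Bolt shear: A_b = π(27)²/4 = 572.56 mm². φR_n = 0.75 × 469 × 572.56 × 4 × 2 = 1611.2 kN.
Bearing (12 mm plate, F_u = 450 MPa): end bolts L_c = 56 − 30/2 = 41, R_n = min(1.2×41×12×450, 2.4×27×12×450) = 265.68 kN/bolt; interior L_c = 93 − 30 = 63, R_n = 349.92 kN/bolt. φR_n = 0.75 × (2×265.68 + 2×349.92) = 923.4 kN.
Tension rupture (net): A_n = (194 − 2×32)×12 = 1560 mm² (U = 1.0, A_e = A_n). φR_n = 0.75 × 450 × 1560 = 526.5 kN.
Tension yield (gross): A_g = 194×12 = 2328 mm². φR_n = 0.90 × 300 × 2328 = 628.6 kN.
Governing: min(1611.2, 923.4, 526.5, 628.6) = 526.5 kN → net-section rupture.

526.5 kN (net-section rupture governs)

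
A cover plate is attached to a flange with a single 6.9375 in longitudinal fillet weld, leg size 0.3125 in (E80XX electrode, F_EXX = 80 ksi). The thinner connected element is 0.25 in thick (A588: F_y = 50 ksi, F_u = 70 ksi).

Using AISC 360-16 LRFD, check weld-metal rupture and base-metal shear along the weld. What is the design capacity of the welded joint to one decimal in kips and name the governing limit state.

52.0 kips (base-metal shear governs)

Weld metal: throat = 0.707×0.3125 = 0.22094 in, L = 6.9375 in. φR_n = 0.75 × 0.6 × 80 × 0.22094 × 6.9375 = 55.2 kips.
Base metal shear (0.25 in plate): yield φR_n = 1.0×0.6×50×0.25×6.9375 = 52.0 kips; rupture φR_n = 0.75×0.6×70×0.25×6.9375 = 54.6 kips; take 52.0 kips (yield).
Governing: min(55.2, 52.0) = 52.0 kips → base-metal shear.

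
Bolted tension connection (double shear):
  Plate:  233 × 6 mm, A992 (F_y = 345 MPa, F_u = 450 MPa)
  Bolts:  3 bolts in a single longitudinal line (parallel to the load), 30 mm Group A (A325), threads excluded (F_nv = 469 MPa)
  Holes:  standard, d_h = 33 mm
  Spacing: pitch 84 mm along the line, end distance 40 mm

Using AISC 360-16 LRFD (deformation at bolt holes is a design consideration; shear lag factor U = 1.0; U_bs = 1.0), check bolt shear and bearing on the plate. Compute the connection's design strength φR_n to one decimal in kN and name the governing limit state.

Bolt shear: A_b = π(30)²/4 = 706.86 mm². φR_n = 0.75 × 469 × 706.86 × 3 × 2 = 1491.8 kN.
Bearing (6 mm plate, F_u = 450 MPa): end bolts L_c = 40 − 33/2 = 23.5, R_n = min(1.2×23.5×6×450, 2.4×30×6×450) = 76.14 kN/bolt; interior L_c = 84 − 33 = 51, R_n = 165.24 kN/bolt. φR_n = 0.75 × (1×76.14 + 2×165.24) = 305.0 kN.
Governing: min(1491.8, 305.0) = 305.0 kN → bearing.

305.0 kN (bearing governs)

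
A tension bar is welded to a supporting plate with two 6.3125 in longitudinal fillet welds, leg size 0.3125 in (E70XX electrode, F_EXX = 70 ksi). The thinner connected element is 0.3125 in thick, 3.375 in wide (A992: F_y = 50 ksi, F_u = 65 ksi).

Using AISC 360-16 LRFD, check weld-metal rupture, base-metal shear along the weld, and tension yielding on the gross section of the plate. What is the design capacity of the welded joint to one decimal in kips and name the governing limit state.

Weld metal: throat = 0.707×0.3125 = 0.22094 in, L = 2×6.3125 = 12.625 in. φR_n = 0.75 × 0.6 × 70 × 0.22094 × 12.625 = 87.9 kips.
Base metal shear (0.3125 in plate): yield φR_n = 1.0×0.6×50×0.3125×12.625 = 118.4 kips; rupture φR_n = 0.75×0.6×65×0.3125×12.625 = 115.4 kips; take 115.4 kips (rupture).
Tension yield (gross): A_g = 3.375×0.3125 = 1.0547 in². φR_n = 0.90 × 50 × 1.0547 = 47.5 kips.
Governing: min(87.9, 115.4, 47.5) = 47.5 kips → gross-section yield.

47.5 kips (gross-section yield governs)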